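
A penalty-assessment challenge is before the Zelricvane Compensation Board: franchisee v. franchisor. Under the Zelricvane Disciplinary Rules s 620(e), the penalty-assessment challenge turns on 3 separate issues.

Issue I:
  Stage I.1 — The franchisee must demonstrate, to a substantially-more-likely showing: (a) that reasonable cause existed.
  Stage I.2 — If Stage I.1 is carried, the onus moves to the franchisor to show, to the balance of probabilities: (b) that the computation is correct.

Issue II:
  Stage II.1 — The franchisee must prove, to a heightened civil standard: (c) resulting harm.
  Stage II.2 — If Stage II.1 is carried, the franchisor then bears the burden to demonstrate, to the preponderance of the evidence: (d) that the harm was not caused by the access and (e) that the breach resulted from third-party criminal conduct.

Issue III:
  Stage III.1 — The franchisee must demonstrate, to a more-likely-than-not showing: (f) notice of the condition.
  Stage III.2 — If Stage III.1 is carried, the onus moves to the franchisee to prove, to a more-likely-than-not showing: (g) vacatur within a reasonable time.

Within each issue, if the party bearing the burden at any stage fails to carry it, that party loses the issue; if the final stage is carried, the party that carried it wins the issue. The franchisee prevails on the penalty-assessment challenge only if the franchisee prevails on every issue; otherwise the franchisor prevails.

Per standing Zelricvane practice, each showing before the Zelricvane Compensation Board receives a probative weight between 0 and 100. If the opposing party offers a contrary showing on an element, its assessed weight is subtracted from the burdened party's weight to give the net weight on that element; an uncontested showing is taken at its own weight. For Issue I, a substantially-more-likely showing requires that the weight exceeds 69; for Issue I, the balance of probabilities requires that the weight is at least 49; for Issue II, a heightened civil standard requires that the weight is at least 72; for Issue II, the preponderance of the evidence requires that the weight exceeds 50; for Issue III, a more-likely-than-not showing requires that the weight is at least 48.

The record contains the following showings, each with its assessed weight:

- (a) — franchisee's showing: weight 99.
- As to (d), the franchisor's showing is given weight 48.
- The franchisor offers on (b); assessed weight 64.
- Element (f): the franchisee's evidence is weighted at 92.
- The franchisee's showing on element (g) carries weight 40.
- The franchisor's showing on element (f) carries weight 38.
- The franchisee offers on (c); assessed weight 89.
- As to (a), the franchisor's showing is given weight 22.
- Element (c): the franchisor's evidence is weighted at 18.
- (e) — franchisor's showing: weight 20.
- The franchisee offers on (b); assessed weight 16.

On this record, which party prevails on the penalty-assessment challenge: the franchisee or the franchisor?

franchisor

— Issue I —
Stage I.1 (franchisee, a substantially-more-likely showing, weight exceeds 69): (a) net 99−22=77 > 69 — meets.
  The franchisee carries Stage I.1; the franchisor now bears the burden.
Stage I.2 (franchisor, the balance of probabilities, weight is at least 49): (b) net 64−16=48 < 49 — fails.
  Not every element is met, so the franchisor fails to carry Stage I.2.
So the franchisee prevails on this issue.
— Issue II —
At Stage II.1 the franchisee must meet a heightened civil standard (weight is at least 72): on (c) the weight is 89 less the opposing 18 gives net 71, which does not reach 72, so (c) does not meet the standard.
  Stage II.1 not carried; the franchisee fails its burden.
The analysis ends at Stage II.1; the franchisor prevails on this issue.
— Issue III —
At Stage III.1 the franchisee must meet a more-likely-than-not showing (weight is at least 48): on (f) the weight is 92 less the opposing 38 gives net 54, ≥ 48, so (f) meets the standard.
  All elements met. The franchisee retains the burden for Stage III.2.
At Stage III.2 the franchisee must meet a more-likely-than-not showing (weight is at least 48): on (g) the weight is 40, < 48, so (g) does not meet the standard.
  Stage III.2 not carried; the franchisee fails its burden.
The franchisor prevails on this issue.
Per-issue: Issue I → franchisee; Issue II → franchisor; Issue III → franchisor. The franchisee must prevail on every issue; overall, the franchisor prevails.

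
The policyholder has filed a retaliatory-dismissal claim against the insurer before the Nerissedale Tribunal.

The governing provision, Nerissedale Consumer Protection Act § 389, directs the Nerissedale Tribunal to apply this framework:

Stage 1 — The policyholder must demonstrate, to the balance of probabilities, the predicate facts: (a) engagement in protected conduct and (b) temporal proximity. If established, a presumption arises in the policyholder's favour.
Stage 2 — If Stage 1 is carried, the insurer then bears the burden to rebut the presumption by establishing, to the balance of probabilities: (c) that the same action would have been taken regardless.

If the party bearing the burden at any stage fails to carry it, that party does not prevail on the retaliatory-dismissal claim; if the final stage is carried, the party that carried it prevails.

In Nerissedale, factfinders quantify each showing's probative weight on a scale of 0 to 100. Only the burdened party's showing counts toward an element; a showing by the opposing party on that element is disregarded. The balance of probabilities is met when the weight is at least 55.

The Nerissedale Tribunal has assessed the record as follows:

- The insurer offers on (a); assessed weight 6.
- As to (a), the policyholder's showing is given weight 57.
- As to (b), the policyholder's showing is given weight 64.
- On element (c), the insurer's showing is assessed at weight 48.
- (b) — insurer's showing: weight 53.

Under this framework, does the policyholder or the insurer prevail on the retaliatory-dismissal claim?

policyholder

Stage 1 (policyholder, the balance of probabilities, weight is at least 55): (a) 57 (insurer's 6 disregarded) ≥ 55 — meets; (b) 64 (insurer's 53 disregarded) ≥ 55 — meets.
  The policyholder carries Stage 1; the insurer now bears the burden.
Stage 2 (insurer, the balance of probabilities, weight is at least 55): (c) 48 < 55 — fails.
  Stage 2 not carried; the insurer fails its burden.
The analysis ends at Stage 2; the policyholder prevails.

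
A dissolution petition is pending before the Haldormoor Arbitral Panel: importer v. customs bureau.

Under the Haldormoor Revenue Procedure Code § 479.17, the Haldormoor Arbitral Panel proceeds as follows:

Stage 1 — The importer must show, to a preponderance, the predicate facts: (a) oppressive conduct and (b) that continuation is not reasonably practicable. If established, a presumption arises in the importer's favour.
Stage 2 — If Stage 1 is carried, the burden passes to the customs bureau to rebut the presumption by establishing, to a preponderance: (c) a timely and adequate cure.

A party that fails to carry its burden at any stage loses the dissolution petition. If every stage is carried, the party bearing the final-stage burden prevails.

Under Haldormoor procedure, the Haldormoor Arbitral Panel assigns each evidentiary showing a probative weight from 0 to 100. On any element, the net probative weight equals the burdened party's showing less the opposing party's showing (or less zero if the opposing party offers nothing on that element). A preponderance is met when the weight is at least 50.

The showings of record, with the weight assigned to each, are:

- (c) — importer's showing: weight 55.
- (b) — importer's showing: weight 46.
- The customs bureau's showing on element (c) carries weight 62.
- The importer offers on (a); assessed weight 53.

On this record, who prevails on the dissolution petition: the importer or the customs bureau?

customs bureau

Stage 1 (importer, a preponderance, weight is at least 50): (a) 53 ≥ 50 — meets; (b) 46 < 50 — fails.
  The importer does not carry Stage 1.
So the customs bureau prevails.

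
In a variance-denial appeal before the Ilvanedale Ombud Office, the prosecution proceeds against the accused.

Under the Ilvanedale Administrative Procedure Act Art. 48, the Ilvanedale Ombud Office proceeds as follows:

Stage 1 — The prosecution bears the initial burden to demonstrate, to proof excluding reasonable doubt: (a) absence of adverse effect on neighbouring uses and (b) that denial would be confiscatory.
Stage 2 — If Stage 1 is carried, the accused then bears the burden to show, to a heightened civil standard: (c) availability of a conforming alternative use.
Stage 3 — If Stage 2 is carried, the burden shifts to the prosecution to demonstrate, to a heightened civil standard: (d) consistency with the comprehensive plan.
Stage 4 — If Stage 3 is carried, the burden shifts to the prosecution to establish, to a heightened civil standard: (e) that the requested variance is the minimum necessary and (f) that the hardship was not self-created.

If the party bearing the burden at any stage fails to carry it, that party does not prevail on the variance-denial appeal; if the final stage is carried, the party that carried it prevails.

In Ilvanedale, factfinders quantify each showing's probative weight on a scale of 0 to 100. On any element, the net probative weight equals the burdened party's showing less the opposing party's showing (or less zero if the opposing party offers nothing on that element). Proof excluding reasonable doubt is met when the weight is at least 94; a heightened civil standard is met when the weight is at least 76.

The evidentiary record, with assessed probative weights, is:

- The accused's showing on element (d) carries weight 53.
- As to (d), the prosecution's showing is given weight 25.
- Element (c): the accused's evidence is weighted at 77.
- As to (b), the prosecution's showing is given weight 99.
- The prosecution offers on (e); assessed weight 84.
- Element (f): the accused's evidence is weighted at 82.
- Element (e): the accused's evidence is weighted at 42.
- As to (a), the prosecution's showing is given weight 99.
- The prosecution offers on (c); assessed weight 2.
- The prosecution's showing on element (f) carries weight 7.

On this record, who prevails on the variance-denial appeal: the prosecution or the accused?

prosecution

Stage 1 — burden on prosecution; standard: proof excluding reasonable doubt (weight is at least 94).
    (a): 99 ≥ 94 [met]
    (b): 99 ≥ 94 [met]
  Stage 1 carried; the burden shifts to the accused.
Stage 2 — burden on accused; standard: a heightened civil standard (weight is at least 76).
    (c): 77 − 2 = 75 < 76 [not met]
  Stage 2 not carried; the accused fails its burden.
The prosecution prevails.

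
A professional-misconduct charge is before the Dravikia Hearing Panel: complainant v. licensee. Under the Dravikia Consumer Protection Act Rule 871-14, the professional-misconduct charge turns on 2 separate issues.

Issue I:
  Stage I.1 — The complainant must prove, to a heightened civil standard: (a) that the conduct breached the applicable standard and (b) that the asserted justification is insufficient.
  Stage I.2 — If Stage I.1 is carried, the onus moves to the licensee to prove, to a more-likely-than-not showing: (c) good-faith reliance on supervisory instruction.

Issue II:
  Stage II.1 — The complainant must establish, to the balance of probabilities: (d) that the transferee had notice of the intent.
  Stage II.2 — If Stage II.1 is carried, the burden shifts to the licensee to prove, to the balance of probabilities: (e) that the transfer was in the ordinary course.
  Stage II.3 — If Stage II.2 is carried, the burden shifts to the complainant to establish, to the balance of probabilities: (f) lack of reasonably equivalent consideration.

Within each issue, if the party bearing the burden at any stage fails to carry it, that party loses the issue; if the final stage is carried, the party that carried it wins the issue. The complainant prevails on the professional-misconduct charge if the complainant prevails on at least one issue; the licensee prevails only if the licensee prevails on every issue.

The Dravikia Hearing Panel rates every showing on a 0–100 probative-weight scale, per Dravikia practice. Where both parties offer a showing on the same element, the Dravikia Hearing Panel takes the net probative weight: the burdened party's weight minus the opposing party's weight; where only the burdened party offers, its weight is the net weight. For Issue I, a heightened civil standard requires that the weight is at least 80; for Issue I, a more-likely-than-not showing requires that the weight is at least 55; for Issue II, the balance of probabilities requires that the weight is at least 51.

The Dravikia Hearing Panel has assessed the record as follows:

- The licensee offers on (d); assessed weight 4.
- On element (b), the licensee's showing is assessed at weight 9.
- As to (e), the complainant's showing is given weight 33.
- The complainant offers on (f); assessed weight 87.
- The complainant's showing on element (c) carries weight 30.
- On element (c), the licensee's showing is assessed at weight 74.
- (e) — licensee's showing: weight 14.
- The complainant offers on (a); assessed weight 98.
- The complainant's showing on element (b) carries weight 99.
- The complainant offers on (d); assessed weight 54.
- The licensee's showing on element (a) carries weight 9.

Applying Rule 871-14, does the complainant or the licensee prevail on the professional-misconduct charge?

complainant

— Issue I —
Stage I.1 — burden on complainant; standard: a heightened civil standard (weight is at least 80).
    (a): 98 − 9 = 89 ≥ 80 [met]
    (b): 99 − 9 = 90 ≥ 80 [met]
  Stage I.1 is satisfied; the onus moves to the licensee.
Stage I.2 — burden on licensee; standard: a more-likely-than-not showing (weight is at least 55).
    (c): 74 − 30 = 44 < 55 [not met]
  Not every element is met, so the licensee fails to carry Stage I.2.
The complainant prevails on this issue.
— Issue II —
Stage II.1 (complainant, the balance of probabilities, weight is at least 51): (d) net 54−4=50 < 51 — fails.
  Not every element is met, so the complainant fails to carry Stage II.1.
The licensee prevails on this issue.
Per-issue: Issue I → complainant; Issue II → licensee. The complainant must prevail on at least one issue; overall, the complainant prevails.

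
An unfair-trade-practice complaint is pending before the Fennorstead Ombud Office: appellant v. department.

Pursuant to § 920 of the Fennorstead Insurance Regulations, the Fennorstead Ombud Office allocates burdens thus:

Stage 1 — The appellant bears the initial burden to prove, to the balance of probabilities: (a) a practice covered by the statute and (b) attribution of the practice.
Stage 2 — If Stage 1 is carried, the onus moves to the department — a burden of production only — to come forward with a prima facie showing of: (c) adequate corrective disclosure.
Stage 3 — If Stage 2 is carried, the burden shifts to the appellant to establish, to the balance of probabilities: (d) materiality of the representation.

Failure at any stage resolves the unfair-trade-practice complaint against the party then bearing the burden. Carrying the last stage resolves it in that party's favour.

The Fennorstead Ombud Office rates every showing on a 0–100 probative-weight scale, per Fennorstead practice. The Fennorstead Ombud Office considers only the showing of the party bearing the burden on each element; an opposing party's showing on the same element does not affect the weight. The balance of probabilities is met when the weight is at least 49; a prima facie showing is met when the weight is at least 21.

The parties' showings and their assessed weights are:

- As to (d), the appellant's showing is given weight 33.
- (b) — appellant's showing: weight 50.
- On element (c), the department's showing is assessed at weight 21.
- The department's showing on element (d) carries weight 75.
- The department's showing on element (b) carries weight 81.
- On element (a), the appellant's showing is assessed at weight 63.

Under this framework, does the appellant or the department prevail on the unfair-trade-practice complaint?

department

Stage 1 — burden on appellant; standard: the balance of probabilities (weight is at least 49).
    (a): 63 ≥ 49 [met]
    (b): 50 (department's 81 disregarded) ≥ 49 [met]
  All elements met. The burden passes to the department.
Stage 2 — burden on department; standard: a prima facie showing (weight is at least 21).
    (c): 21 ≥ 21 [met]
  All elements met. The burden passes to the appellant.
Stage 3 — burden on appellant; standard: the balance of probabilities (weight is at least 49).
    (d): 33 (department's 75 disregarded) < 49 [not met]
  Stage 3 not carried; the appellant fails its burden.
So the department prevails.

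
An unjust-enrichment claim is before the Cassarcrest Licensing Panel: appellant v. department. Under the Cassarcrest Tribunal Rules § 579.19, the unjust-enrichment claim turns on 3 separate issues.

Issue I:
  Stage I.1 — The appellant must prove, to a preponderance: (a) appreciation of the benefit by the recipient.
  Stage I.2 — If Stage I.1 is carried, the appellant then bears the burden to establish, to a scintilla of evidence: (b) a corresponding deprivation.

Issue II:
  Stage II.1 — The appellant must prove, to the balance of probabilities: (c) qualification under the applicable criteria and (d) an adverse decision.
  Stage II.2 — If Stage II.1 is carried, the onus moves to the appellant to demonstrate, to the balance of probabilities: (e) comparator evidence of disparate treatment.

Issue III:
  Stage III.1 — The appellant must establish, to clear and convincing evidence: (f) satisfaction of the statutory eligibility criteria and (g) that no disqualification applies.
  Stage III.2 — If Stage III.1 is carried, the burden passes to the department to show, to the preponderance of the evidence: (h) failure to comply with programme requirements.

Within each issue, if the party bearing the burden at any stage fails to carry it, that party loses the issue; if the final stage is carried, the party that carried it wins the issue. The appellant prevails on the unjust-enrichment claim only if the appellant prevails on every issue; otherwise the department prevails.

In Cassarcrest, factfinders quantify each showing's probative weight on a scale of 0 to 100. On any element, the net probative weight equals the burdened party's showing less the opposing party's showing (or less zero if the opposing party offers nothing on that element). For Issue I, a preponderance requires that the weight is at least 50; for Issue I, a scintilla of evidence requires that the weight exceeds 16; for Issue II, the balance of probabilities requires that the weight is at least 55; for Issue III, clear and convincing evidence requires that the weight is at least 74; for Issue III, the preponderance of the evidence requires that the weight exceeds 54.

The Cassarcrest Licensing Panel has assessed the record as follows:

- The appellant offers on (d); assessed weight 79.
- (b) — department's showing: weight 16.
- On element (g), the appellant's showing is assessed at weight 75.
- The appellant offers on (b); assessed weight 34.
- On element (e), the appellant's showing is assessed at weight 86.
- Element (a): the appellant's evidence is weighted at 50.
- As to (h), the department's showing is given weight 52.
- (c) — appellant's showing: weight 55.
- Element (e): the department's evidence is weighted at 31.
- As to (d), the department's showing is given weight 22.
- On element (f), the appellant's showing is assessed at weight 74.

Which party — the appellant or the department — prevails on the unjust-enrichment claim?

— Issue I —
At Stage I.1 the appellant must meet a preponderance (weight is at least 50): on (a) the weight is 50, ≥ 50, so (a) meets the standard.
  Stage I.1 is satisfied; the appellant continues to bear the burden.
At Stage I.2 the appellant must meet a scintilla of evidence (weight exceeds 16): on (b) the weight is 34 less the opposing 16 gives net 18, which does exceed 16, so (b) meets the standard.
  All elements met at the final stage.
Every stage carried; the appellant prevails on this issue.
— Issue II —
At Stage II.1 the appellant must meet the balance of probabilities (weight is at least 55): on (c) the weight is 55, ≥ 55, so (c) meets the standard; on (d) the weight is 79 less the opposing 22 gives net 57, ≥ 55, so (d) meets the standard.
  Stage II.1 is satisfied; the appellant continues to bear the burden.
At Stage II.2 the appellant must meet the balance of probabilities (weight is at least 55): on (e) the weight is 86 less the opposing 31 gives net 55, which does reach 55, so (e) meets the standard.
  The appellant carries the last stage.
All stages carried — the appellant prevails on this issue.
— Issue III —
At Stage III.1 the appellant must meet clear and convincing evidence (weight is at least 74): on (f) the weight is 74, which does reach 74, so (f) meets the standard; on (g) the weight is 75, ≥ 74, so (g) meets the standard.
  All elements met. The burden passes to the department.
At Stage III.2 the department must meet the preponderance of the evidence (weight exceeds 54): on (h) the weight is 52, ≤ 54, so (h) does not meet the standard.
  The department does not carry Stage III.2.
The appellant prevails on this issue.
Per-issue: Issue I → appellant; Issue II → appellant; Issue III → appellant. The appellant must prevail on every issue; overall, the appellant prevails.

appellant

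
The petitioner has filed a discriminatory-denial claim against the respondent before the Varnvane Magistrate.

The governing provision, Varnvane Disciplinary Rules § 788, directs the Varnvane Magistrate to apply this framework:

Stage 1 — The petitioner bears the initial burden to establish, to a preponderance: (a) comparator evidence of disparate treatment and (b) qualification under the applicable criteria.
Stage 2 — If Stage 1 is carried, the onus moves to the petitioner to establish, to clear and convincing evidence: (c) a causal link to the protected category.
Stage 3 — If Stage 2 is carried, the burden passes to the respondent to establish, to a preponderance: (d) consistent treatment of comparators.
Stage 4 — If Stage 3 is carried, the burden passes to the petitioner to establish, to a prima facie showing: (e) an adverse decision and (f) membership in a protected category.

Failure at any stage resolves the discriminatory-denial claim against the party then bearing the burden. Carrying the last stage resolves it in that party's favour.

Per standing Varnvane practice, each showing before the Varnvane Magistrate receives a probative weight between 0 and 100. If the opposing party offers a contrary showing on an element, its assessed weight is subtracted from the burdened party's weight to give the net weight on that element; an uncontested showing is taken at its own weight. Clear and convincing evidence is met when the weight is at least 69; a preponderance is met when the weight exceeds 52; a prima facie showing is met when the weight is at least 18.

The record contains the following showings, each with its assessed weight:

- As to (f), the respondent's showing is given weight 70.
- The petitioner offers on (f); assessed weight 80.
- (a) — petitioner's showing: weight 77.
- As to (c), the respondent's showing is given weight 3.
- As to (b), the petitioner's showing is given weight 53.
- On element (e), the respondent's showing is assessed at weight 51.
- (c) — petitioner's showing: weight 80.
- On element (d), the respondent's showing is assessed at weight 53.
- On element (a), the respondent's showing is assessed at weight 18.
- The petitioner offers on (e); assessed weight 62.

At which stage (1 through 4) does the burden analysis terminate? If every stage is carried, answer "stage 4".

Stage 1 — burden on petitioner; standard: a preponderance (weight exceeds 52).
    (a): 77 − 18 = 59 > 52 [met]
    (b): 53 > 52 [met]
  Stage 1 is satisfied; the petitioner continues to bear the burden.
Stage 2 — burden on petitioner; standard: clear and convincing evidence (weight is at least 69).
    (c): 80 − 3 = 77 ≥ 69 [met]
  The petitioner carries Stage 2; the respondent now bears the burden.
Stage 3 — burden on respondent; standard: a preponderance (weight exceeds 52).
    (d): 53 > 52 [met]
  The respondent carries Stage 3; the petitioner now bears the burden.
Stage 4 — burden on petitioner; standard: a prima facie showing (weight is at least 18).
    (e): 62 − 51 = 11 < 18 [not met]
    (f): 80 − 70 = 10 < 18 [not met]
  The petitioner does not carry Stage 4.
The respondent prevails.

stage 4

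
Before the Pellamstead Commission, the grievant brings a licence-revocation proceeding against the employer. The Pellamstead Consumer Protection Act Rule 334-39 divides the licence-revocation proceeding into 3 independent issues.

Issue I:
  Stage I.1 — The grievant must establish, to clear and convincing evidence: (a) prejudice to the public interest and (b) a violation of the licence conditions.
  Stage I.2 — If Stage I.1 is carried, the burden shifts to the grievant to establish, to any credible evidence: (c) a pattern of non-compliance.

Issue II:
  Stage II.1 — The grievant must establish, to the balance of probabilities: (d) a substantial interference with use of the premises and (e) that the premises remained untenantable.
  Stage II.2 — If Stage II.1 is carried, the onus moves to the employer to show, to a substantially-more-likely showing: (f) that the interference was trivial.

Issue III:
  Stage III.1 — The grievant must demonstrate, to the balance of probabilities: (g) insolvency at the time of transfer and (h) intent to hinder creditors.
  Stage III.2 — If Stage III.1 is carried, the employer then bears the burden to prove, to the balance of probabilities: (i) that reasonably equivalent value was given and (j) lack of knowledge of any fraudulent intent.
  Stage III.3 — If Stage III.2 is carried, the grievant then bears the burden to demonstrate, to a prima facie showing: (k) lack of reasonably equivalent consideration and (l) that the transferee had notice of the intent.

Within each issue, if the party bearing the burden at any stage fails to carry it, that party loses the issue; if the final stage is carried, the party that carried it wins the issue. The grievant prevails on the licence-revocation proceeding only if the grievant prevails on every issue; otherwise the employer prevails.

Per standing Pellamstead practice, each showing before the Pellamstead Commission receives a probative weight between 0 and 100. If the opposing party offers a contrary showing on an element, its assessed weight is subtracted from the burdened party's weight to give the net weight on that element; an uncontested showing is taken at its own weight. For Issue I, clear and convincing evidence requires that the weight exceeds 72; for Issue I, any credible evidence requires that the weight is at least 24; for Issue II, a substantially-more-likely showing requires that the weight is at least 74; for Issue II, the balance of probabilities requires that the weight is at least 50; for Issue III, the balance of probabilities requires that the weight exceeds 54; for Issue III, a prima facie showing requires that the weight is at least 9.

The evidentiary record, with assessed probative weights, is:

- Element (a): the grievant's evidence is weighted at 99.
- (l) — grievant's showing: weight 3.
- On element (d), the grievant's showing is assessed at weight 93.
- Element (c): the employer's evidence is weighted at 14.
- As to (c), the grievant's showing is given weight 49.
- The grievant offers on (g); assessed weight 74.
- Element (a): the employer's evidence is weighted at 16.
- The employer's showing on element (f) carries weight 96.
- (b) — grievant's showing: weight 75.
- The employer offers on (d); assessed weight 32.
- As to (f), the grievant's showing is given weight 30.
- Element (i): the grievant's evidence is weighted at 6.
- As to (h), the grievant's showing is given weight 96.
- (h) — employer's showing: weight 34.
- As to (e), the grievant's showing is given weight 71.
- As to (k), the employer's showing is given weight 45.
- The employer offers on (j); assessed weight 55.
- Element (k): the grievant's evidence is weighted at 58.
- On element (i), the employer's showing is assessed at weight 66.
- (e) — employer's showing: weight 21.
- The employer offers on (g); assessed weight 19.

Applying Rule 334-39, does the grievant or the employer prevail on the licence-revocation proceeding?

employer

— Issue I —
At Stage I.1 the grievant must meet clear and convincing evidence (weight exceeds 72): on (a) the weight is 99 less the opposing 16 gives net 83, > 72, so (a) meets the standard; on (b) the weight is 75, > 72, so (b) meets the standard.
  All elements met. The grievant retains the burden for Stage I.2.
At Stage I.2 the grievant must meet any credible evidence (weight is at least 24): on (c) the weight is 49 less the opposing 14 gives net 35, ≥ 24, so (c) meets the standard.
  Stage I.2 carried; the final stage is satisfied.
All stages carried — the grievant prevails on this issue.
— Issue II —
Stage II.1 (grievant, the balance of probabilities, weight is at least 50): (d) net 93−32=61 ≥ 50 — meets; (e) net 71−21=50 ≥ 50 — meets.
  Stage II.1 is satisfied; the onus moves to the employer.
Stage II.2 (employer, a substantially-more-likely showing, weight is at least 74): (f) net 96−30=66 < 74 — fails.
  Not every element is met, so the employer fails to carry Stage II.2.
The analysis ends at Stage II.2; the grievant prevails on this issue.
— Issue III —
Stage III.1 (grievant, the balance of probabilities, weight exceeds 54): (g) net 74−19=55 > 54 — meets; (h) net 96−34=62 > 54 — meets.
  Stage III.1 is satisfied; the onus moves to the employer.
Stage III.2 (employer, the balance of probabilities, weight exceeds 54): (i) net 66−6=60 > 54 — meets; (j) 55 > 54 — meets.
  The employer carries Stage III.2; the grievant now bears the burden.
Stage III.3 (grievant, a prima facie showing, weight is at least 9): (k) net 58−45=13 ≥ 9 — meets; (l) 3 < 9 — fails.
  Not every element is met, so the grievant fails to carry Stage III.3.
The employer prevails on this issue.
Per-issue: Issue I → grievant; Issue II → grievant; Issue III → employer. The grievant must prevail on every issue; overall, the employer prevails.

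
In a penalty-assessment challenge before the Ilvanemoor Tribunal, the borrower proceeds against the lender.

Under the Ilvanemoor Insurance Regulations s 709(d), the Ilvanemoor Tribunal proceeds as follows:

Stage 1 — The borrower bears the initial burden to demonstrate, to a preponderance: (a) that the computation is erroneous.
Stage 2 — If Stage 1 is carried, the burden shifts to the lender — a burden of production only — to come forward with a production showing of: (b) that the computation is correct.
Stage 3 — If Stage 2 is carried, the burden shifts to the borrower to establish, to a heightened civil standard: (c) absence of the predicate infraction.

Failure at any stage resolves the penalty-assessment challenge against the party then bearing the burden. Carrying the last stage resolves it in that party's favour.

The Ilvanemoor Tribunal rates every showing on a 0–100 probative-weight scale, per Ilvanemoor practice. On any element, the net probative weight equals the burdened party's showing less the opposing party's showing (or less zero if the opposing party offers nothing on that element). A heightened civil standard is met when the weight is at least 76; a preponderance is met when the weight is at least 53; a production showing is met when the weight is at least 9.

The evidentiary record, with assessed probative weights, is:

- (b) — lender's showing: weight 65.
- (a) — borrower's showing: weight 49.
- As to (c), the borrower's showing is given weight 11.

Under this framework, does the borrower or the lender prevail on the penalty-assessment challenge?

lender

Stage 1 — burden on borrower; standard: a preponderance (weight is at least 53).
    (a): 49 < 53 [not met]
  Not every element is met, so the borrower fails to carry Stage 1.
So the lender prevails.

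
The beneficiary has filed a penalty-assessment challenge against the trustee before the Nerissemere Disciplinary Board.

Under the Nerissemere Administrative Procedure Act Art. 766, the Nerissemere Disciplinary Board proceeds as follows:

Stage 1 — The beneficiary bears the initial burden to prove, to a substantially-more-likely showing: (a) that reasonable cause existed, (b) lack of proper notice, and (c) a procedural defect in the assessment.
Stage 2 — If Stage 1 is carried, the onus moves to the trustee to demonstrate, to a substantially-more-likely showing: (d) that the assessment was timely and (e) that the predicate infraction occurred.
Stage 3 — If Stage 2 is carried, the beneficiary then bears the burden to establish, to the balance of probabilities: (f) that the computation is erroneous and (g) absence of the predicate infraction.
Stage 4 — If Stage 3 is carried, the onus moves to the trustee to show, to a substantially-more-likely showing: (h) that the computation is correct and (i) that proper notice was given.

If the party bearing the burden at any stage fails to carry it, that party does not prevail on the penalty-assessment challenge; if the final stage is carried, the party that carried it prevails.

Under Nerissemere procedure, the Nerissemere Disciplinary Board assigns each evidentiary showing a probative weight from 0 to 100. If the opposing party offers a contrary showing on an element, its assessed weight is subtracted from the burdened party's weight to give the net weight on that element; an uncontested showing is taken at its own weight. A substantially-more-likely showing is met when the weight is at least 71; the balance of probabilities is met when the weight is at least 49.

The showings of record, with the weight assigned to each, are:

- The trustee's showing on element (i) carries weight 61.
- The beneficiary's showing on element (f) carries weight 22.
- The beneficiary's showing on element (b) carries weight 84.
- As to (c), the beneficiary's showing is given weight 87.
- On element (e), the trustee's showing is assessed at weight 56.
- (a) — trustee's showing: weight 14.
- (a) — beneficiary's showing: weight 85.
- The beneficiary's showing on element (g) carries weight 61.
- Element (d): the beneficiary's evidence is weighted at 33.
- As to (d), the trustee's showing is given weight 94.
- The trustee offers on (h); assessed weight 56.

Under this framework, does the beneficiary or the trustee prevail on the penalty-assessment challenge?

At Stage 1 the beneficiary must meet a substantially-more-likely showing (weight is at least 71): on (a) the weight is 85 less the opposing 14 gives net 71, which does reach 71, so (a) meets the standard; on (b) the weight is 84, ≥ 71, so (b) meets the standard; on (c) the weight is 87, ≥ 71, so (c) meets the standard.
  All elements met. The burden passes to the trustee.
At Stage 2 the trustee must meet a substantially-more-likely showing (weight is at least 71): on (d) the weight is 94 less the opposing 33 gives net 61, < 71, so (d) does not meet the standard; on (e) the weight is 56, < 71, so (e) does not meet the standard.
  Not every element is met, so the trustee fails to carry Stage 2.
So the beneficiary prevails.

beneficiary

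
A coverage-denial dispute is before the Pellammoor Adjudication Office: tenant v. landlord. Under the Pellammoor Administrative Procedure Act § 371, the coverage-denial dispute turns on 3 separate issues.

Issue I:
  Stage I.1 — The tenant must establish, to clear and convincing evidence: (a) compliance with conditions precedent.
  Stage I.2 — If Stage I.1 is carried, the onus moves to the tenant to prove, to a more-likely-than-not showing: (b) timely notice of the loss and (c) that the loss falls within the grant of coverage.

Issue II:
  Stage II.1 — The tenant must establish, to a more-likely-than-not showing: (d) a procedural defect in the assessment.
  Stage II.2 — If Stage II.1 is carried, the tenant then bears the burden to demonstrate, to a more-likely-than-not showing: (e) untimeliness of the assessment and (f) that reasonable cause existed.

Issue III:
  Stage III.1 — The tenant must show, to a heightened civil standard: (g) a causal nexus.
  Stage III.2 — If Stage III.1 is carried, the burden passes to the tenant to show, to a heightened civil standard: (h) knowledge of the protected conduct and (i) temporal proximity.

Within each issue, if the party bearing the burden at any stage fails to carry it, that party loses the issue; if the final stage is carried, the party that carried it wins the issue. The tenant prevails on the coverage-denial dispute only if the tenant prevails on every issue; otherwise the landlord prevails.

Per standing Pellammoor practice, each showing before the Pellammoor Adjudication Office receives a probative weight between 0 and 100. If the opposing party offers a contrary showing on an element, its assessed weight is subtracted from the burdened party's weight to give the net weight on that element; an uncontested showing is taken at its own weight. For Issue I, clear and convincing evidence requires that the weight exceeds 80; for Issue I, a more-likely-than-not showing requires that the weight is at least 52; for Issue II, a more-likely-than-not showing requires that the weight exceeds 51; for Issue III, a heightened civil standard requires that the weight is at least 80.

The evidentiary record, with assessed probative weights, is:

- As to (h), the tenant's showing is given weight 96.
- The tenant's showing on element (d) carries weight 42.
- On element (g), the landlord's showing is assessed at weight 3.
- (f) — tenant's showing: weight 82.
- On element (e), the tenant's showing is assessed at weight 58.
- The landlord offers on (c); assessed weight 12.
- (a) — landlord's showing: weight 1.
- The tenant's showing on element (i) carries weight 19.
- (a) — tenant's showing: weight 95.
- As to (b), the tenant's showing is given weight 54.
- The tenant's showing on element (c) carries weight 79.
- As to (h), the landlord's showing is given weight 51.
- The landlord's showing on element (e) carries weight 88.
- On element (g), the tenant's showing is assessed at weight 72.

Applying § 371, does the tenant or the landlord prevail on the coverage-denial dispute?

— Issue I —
Stage I.1 — burden on tenant; standard: clear and convincing evidence (weight exceeds 80).
    (a): 95 − 1 = 94 > 80 [met]
  Stage I.1 carried; the burden remains with the tenant.
Stage I.2 — burden on tenant; standard: a more-likely-than-not showing (weight is at least 52).
    (b): 54 ≥ 52 [met]
    (c): 79 − 12 = 67 ≥ 52 [met]
  All elements met at the final stage.
Every stage carried; the tenant prevails on this issue.
— Issue II —
At Stage II.1 the tenant must meet a more-likely-than-not showing (weight exceeds 51): on (d) the weight is 42, which does not exceed 51, so (d) does not meet the standard.
  Not every element is met, so the tenant fails to carry Stage II.1.
So the landlord prevails on this issue.
— Issue III —
Stage III.1 — burden on tenant; standard: a heightened civil standard (weight is at least 80).
    (g): 72 − 3 = 69 < 80 [not met]
  The tenant does not carry Stage III.1.
The landlord prevails on this issue.
Per-issue: Issue I → tenant; Issue II → landlord; Issue III → landlord. The tenant must prevail on every issue; overall, the landlord prevails.

landlord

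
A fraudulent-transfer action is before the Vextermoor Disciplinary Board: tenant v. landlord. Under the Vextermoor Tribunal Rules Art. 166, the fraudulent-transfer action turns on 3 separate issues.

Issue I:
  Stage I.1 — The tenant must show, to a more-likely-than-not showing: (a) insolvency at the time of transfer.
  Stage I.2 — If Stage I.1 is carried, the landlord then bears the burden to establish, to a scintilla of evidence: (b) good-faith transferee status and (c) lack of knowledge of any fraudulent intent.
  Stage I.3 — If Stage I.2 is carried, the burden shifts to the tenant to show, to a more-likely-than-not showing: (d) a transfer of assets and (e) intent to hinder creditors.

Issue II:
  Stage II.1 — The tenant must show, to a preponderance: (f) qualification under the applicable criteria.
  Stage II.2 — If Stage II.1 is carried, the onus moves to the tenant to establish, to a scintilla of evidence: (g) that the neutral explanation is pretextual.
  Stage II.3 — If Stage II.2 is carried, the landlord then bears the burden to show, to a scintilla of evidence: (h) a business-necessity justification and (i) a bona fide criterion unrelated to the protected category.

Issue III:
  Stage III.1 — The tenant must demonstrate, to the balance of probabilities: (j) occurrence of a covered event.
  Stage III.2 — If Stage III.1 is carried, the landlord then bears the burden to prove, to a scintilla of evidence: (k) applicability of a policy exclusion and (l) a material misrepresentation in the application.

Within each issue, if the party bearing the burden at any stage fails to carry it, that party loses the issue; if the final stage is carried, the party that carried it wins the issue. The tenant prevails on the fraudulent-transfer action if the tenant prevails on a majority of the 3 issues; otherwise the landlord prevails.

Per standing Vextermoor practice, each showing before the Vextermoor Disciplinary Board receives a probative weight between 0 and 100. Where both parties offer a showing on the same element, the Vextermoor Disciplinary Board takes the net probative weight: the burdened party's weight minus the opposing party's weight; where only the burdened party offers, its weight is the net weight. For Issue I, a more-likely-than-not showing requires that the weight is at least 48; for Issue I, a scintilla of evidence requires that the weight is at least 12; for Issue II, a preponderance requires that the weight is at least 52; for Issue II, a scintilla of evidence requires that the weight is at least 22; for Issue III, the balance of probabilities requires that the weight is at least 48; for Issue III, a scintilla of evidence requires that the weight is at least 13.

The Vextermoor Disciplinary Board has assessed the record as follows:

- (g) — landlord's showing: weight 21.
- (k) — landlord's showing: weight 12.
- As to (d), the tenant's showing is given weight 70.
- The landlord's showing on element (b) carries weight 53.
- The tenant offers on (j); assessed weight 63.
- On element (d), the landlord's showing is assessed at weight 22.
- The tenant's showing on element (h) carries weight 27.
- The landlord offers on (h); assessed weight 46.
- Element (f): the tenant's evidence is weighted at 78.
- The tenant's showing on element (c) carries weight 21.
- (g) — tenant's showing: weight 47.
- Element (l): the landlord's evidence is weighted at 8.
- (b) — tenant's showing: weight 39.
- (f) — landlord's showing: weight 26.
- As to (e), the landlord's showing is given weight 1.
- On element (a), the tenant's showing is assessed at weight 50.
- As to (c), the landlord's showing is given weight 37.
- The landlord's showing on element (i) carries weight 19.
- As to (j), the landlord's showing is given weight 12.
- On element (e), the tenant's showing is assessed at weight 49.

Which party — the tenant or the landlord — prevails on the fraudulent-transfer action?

— Issue I —
Stage I.1 (tenant, a more-likely-than-not showing, weight is at least 48): (a) 50 ≥ 48 — meets.
  Stage I.1 carried; the burden shifts to the landlord.
Stage I.2 (landlord, a scintilla of evidence, weight is at least 12): (b) net 53−39=14 ≥ 12 — meets; (c) net 37−21=16 ≥ 12 — meets.
  Stage I.2 is satisfied; the onus moves to the tenant.
Stage I.3 (tenant, a more-likely-than-not showing, weight is at least 48): (d) net 70−22=48 ≥ 48 — meets; (e) net 49−1=48 ≥ 48 — meets.
  All elements met at the final stage.
All stages carried — the tenant prevails on this issue.
— Issue II —
At Stage II.1 the tenant must meet a preponderance (weight is at least 52): on (f) the weight is 78 less the opposing 26 gives net 52, which does reach 52, so (f) meets the standard.
  Stage II.1 carried; the burden remains with the tenant.
At Stage II.2 the tenant must meet a scintilla of evidence (weight is at least 22): on (g) the weight is 47 less the opposing 21 gives net 26, which does reach 22, so (g) meets the standard.
  All elements met. The burden passes to the landlord.
At Stage II.3 the landlord must meet a scintilla of evidence (weight is at least 22): on (h) the weight is 46 less the opposing 27 gives net 19, < 22, so (h) does not meet the standard; on (i) the weight is 19, < 22, so (i) does not meet the standard.
  Stage II.3 not carried; the landlord fails its burden.
So the tenant prevails on this issue.
— Issue III —
Stage III.1 — burden on tenant; standard: the balance of probabilities (weight is at least 48).
    (j): 63 − 12 = 51 ≥ 48 [met]
  The tenant carries Stage III.1; the landlord now bears the burden.
Stage III.2 — burden on landlord; standard: a scintilla of evidence (weight is at least 13).
    (k): 12 < 13 [not met]
    (l): 8 < 13 [not met]
  Not every element is met, so the landlord fails to carry Stage III.2.
So the tenant prevails on this issue.
Per-issue: Issue I → tenant; Issue II → tenant; Issue III → tenant. The tenant must prevail on a majority of issues; overall, the tenant prevails.

tenant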